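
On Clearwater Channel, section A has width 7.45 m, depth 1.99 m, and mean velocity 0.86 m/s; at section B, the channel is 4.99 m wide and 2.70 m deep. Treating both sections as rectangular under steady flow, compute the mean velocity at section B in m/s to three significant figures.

Q = A₁V₁ = (7.45×1.99) × 0.86 = 12.75 m³/s
A₂ = 4.99 × 2.70 = 13.47 m²
V₂ = Q/A₂ = 12.75/13.47 = 0.9463 m/s

0.946 m/s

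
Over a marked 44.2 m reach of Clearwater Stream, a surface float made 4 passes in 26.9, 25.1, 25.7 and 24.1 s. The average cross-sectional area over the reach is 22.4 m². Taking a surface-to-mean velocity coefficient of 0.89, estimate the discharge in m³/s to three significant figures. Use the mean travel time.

t̄ = (26.9 + 25.1 + 25.7 + 24.1) / 4 = 25.45 s
v_surface = L / t̄ = 44.2 / 25.45 = 1.737 m/s
v_mean = 0.89 × 1.737 = 1.546 m/s
Q = A × v_mean = 22.4 × 1.546 = 34.62 m³/s

34.6 m³/s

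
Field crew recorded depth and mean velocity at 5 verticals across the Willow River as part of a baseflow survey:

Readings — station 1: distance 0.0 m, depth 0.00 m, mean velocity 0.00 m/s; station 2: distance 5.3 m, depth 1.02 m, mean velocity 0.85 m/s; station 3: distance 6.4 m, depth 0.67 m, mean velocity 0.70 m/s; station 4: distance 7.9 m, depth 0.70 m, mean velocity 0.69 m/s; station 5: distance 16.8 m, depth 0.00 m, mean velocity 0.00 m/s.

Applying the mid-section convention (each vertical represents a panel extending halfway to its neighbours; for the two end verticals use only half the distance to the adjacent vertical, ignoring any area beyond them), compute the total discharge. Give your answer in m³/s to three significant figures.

w_2 = (6.4 − 0.0)/2 = 3.2 m; q_2 = 0.85 × 1.02 × 3.2 = 2.774 m³/s
w_3 = (7.9 − 5.3)/2 = 1.3 m; q_3 = 0.70 × 0.67 × 1.3 = 0.6097 m³/s
w_4 = (16.8 − 6.4)/2 = 5.2 m; q_4 = 0.69 × 0.70 × 5.2 = 2.512 m³/s
Stations 1, 5 contribute zero (depth or velocity is 0).
Q = Σ qᵢ = 5.896 m³/s

5.90 m³/s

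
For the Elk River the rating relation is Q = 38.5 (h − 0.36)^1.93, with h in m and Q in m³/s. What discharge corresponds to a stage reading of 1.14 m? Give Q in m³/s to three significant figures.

Q = 38.5 × (1.14 − 0.36)^1.93 = 38.5 × 0.78^1.93 = 23.83 m³/s

23.8 m³/s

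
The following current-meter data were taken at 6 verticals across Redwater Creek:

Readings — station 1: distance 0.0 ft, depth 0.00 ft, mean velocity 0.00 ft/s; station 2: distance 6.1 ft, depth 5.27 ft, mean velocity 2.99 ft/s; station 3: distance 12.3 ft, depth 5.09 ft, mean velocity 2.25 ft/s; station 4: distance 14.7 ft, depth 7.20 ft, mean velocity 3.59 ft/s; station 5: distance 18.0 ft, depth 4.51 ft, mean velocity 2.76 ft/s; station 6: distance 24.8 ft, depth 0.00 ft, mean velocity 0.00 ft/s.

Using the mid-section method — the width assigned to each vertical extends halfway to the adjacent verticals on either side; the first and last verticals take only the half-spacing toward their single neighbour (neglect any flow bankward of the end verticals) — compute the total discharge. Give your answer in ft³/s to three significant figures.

283 ft³/s

w_2 = (12.3 − 0.0)/2 = 6.15 ft; q_2 = 2.99 × 5.27 × 6.15 = 96.91 ft³/s
w_3 = (14.7 − 6.1)/2 = 4.3 ft; q_3 = 2.25 × 5.09 × 4.3 = 49.25 ft³/s
w_4 = (18.0 − 12.3)/2 = 2.85 ft; q_4 = 3.59 × 7.20 × 2.85 = 73.67 ft³/s
w_5 = (24.8 − 14.7)/2 = 5.05 ft; q_5 = 2.76 × 4.51 × 5.05 = 62.86 ft³/s
Stations 1, 6 contribute zero (depth or velocity is 0).
Q = Σ qᵢ = 282.7 ft³/s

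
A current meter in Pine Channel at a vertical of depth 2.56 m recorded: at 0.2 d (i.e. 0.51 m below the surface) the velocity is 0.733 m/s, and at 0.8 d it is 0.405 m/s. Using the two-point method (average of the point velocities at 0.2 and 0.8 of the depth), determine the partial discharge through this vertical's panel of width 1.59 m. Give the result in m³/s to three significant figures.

2.32 m³/s

v̄ = (0.733 + 0.405) / 2 = 0.5690 m/s
q = v̄ × d × w = 0.5690 × 2.56 × 1.59 = 2.316 m³/s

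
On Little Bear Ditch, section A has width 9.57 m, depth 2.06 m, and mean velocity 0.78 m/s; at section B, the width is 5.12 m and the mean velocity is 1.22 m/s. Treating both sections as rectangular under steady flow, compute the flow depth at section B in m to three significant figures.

2.46 m

Q = A₁V₁ = (9.57×2.06) × 0.78 = 15.38 m³/s
d₂ = Q/(b₂ V₂) = 15.38/(5.12×1.22) = 2.462 m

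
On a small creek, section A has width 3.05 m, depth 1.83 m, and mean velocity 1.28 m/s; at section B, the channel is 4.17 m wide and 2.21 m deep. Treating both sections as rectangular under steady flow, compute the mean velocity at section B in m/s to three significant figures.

Q = A₁V₁ = (3.05×1.83) × 1.28 = 7.144 m³/s
A₂ = 4.17 × 2.21 = 9.216 m²
V₂ = Q/A₂ = 7.144/9.216 = 0.7752 m/s

0.775 m/s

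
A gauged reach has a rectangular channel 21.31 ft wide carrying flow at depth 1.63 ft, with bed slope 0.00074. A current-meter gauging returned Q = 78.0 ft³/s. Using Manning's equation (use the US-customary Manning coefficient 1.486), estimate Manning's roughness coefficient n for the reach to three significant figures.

A = b·y = 21.31 × 1.63 = 34.74 ft²
P = b + 2y = 21.31 + 2×1.63 = 24.57 ft
R = A/P = 34.74/24.57 = 1.414 ft
n = (1.486/Q)·A·R^(2/3)·S^(1/2) = (1.486/78.0) × 34.74 × 1.260 × 0.02720 = 0.02268

0.0227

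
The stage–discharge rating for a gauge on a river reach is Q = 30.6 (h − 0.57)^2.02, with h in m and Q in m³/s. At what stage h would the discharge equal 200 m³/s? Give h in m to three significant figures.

h − h₀ = (Q/C)^(1/b) = (200/30.6)^(1/2.02) = 2.533 m
h = 0.57 + 2.533 = 3.103 m

3.10 m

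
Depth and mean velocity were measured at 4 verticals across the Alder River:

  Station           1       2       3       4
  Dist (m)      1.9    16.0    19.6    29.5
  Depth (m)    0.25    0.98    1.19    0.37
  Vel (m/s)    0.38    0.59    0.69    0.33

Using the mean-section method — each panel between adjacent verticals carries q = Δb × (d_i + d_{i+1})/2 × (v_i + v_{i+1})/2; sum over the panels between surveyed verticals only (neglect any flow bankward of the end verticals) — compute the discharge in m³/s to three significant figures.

Panel 1-2: Δb = 14.1 m, d̄ = (0.25+0.98)/2 = 0.615, v̄ = (0.38+0.59)/2 = 0.485 → q = 14.1×0.615×0.485 = 4.206 m³/s
Panel 2-3: Δb = 3.6 m, d̄ = (0.98+1.19)/2 = 1.085, v̄ = (0.59+0.69)/2 = 0.64 → q = 3.6×1.085×0.64 = 2.500 m³/s
Panel 3-4: Δb = 9.9 m, d̄ = (1.19+0.37)/2 = 0.78, v̄ = (0.69+0.33)/2 = 0.51 → q = 9.9×0.78×0.51 = 3.938 m³/s
Q = Σ q = 10.64 m³/s

10.6 m³/s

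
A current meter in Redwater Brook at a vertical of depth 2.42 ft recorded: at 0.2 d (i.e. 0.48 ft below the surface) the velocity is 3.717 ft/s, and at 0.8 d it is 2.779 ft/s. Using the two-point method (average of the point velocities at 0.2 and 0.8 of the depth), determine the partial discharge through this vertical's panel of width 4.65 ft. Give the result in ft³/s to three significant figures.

v̄ = (3.717 + 2.779) / 2 = 3.248 ft/s
q = v̄ × d × w = 3.248 × 2.42 × 4.65 = 36.55 ft³/s

36.5 ft³/s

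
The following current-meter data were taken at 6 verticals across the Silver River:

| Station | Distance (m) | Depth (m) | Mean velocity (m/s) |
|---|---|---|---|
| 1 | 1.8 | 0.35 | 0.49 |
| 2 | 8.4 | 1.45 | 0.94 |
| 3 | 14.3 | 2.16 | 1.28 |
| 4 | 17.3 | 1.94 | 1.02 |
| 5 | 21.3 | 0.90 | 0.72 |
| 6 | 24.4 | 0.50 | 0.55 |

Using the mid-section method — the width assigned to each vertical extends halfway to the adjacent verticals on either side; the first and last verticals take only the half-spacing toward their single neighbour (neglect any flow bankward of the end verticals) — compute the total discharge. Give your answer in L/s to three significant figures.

31000 L/s

w_1 = (8.4 − 1.8)/2 = 3.3 m; q_1 = 0.49 × 0.35 × 3.3 = 0.5660 m³/s
w_2 = (14.3 − 1.8)/2 = 6.25 m; q_2 = 0.94 × 1.45 × 6.25 = 8.519 m³/s
w_3 = (17.3 − 8.4)/2 = 4.45 m; q_3 = 1.28 × 2.16 × 4.45 = 12.30 m³/s
w_4 = (21.3 − 14.3)/2 = 3.5 m; q_4 = 1.02 × 1.94 × 3.5 = 6.926 m³/s
w_5 = (24.4 − 17.3)/2 = 3.55 m; q_5 = 0.72 × 0.90 × 3.55 = 2.300 m³/s
w_6 = (24.4 − 21.3)/2 = 1.55 m; q_6 = 0.55 × 0.50 × 1.55 = 0.4263 m³/s
Q = Σ qᵢ = 31.04 m³/s
= 31.04 × 1000 = 31040 L/s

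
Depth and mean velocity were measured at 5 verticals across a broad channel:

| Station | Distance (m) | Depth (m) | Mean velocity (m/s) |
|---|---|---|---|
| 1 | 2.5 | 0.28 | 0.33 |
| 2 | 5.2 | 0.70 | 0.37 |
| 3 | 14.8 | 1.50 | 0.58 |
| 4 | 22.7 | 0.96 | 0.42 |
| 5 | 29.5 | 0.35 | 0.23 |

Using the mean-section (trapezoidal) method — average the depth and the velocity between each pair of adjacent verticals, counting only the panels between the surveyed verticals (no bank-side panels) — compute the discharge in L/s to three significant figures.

11800 L/s

Panel 1-2: Δb = 2.7 m, d̄ = (0.28+0.70)/2 = 0.49, v̄ = (0.33+0.37)/2 = 0.35 → q = 2.7×0.49×0.35 = 0.4631 m³/s
Panel 2-3: Δb = 9.6 m, d̄ = (0.70+1.50)/2 = 1.1, v̄ = (0.37+0.58)/2 = 0.475 → q = 9.6×1.1×0.475 = 5.016 m³/s
Panel 3-4: Δb = 7.9 m, d̄ = (1.50+0.96)/2 = 1.23, v̄ = (0.58+0.42)/2 = 0.5 → q = 7.9×1.23×0.5 = 4.859 m³/s
Panel 4-5: Δb = 6.8 m, d̄ = (0.96+0.35)/2 = 0.655, v̄ = (0.42+0.23)/2 = 0.325 → q = 6.8×0.655×0.325 = 1.448 m³/s
Q = Σ q = 11.79 m³/s
= 11.79 × 1000 = 11790 L/s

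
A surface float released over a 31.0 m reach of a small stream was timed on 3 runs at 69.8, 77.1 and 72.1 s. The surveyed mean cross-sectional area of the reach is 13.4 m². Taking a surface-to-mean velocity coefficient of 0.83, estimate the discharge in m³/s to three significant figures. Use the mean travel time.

t̄ = (69.8 + 77.1 + 72.1) / 3 = 73 s
v_surface = L / t̄ = 31.0 / 73 = 0.4247 m/s
v_mean = 0.83 × 0.4247 = 0.3525 m/s
Q = A × v_mean = 13.4 × 0.3525 = 4.723 m³/s

4.72 m³/s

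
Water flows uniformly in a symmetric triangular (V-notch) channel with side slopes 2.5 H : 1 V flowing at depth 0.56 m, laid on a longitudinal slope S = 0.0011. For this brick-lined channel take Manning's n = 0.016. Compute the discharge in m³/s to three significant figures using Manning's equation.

A = z·y² = 2.5×0.56² = 0.7840 m²
P = 2y√(1+z²) = 2×0.56×√(1+2.5²) = 3.016 m
R = A/P = 0.7840/3.016 = 0.2600 m
Q = (1/n)·A·R^(2/3)·S^(1/2) = (1/0.016) × 0.7840 × 0.2600^(2/3) × 0.0011^(1/2) = 0.6620 m³/s

0.662 m³/s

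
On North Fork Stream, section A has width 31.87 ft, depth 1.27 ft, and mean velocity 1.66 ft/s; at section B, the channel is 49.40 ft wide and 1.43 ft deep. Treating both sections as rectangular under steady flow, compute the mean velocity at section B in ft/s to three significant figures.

Q = A₁V₁ = (31.87×1.27) × 1.66 = 67.19 ft³/s
A₂ = 49.40 × 1.43 = 70.64 ft²
V₂ = Q/A₂ = 67.19/70.64 = 0.9511 ft/s

0.951 ft/s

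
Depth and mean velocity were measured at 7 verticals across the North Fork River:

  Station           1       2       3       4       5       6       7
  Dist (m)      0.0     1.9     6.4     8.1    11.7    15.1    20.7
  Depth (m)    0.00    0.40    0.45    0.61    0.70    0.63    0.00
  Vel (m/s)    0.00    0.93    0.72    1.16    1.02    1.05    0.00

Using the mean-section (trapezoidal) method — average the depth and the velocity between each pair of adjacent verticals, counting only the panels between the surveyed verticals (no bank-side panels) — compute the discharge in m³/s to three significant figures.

Panel 1-2: Δb = 1.9 m, d̄ = (0.00+0.40)/2 = 0.2, v̄ = (0.00+0.93)/2 = 0.465 → q = 1.9×0.2×0.465 = 0.1767 m³/s
Panel 2-3: Δb = 4.5 m, d̄ = (0.40+0.45)/2 = 0.425, v̄ = (0.93+0.72)/2 = 0.825 → q = 4.5×0.425×0.825 = 1.578 m³/s
Panel 3-4: Δb = 1.7 m, d̄ = (0.45+0.61)/2 = 0.53, v̄ = (0.72+1.16)/2 = 0.94 → q = 1.7×0.53×0.94 = 0.8469 m³/s
Panel 4-5: Δb = 3.6 m, d̄ = (0.61+0.70)/2 = 0.655, v̄ = (1.16+1.02)/2 = 1.09 → q = 3.6×0.655×1.09 = 2.570 m³/s
Panel 5-6: Δb = 3.4 m, d̄ = (0.70+0.63)/2 = 0.665, v̄ = (1.02+1.05)/2 = 1.035 → q = 3.4×0.665×1.035 = 2.340 m³/s
Panel 6-7: Δb = 5.6 m, d̄ = (0.63+0.00)/2 = 0.315, v̄ = (1.05+0.00)/2 = 0.525 → q = 5.6×0.315×0.525 = 0.9261 m³/s
Q = Σ q = 8.438 m³/s

8.44 m³/s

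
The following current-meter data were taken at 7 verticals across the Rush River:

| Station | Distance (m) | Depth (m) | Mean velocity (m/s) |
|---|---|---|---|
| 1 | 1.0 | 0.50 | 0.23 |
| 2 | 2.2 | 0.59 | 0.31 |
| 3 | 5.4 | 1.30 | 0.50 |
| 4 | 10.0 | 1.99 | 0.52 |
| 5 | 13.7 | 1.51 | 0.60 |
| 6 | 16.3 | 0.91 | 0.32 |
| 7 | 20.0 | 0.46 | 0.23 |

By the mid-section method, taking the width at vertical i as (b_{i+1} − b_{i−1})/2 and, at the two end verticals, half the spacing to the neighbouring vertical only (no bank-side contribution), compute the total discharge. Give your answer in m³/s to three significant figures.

11.3 m³/s

w_1 = (2.2 − 1.0)/2 = 0.6 m; q_1 = 0.23 × 0.50 × 0.6 = 0.06900 m³/s
w_2 = (5.4 − 1.0)/2 = 2.2 m; q_2 = 0.31 × 0.59 × 2.2 = 0.4024 m³/s
w_3 = (10.0 − 2.2)/2 = 3.9 m; q_3 = 0.50 × 1.30 × 3.9 = 2.535 m³/s
w_4 = (13.7 − 5.4)/2 = 4.15 m; q_4 = 0.52 × 1.99 × 4.15 = 4.294 m³/s
w_5 = (16.3 − 10.0)/2 = 3.15 m; q_5 = 0.60 × 1.51 × 3.15 = 2.854 m³/s
w_6 = (20.0 − 13.7)/2 = 3.15 m; q_6 = 0.32 × 0.91 × 3.15 = 0.9173 m³/s
w_7 = (20.0 − 16.3)/2 = 1.85 m; q_7 = 0.23 × 0.46 × 1.85 = 0.1957 m³/s
Q = Σ qᵢ = 11.27 m³/s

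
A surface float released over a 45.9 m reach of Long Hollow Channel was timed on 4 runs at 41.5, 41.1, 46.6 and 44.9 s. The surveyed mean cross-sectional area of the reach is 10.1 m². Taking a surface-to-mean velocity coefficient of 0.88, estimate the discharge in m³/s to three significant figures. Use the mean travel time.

9.37 m³/s

t̄ = (41.5 + 41.1 + 46.6 + 44.9) / 4 = 43.525 s
v_surface = L / t̄ = 45.9 / 43.525 = 1.055 m/s
v_mean = 0.88 × 1.055 = 0.9280 m/s
Q = A × v_mean = 10.1 × 0.9280 = 9.373 m³/s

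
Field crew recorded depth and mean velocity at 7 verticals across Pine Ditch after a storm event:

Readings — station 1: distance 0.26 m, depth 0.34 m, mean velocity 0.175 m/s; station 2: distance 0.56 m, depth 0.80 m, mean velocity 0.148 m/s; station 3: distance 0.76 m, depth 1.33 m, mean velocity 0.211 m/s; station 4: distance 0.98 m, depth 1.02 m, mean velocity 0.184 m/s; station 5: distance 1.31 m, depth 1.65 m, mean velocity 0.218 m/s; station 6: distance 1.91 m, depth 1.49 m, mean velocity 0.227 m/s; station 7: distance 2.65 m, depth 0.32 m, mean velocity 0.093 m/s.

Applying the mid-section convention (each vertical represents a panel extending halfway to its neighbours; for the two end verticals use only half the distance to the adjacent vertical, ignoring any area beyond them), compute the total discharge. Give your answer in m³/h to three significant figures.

w_1 = (0.56 − 0.26)/2 = 0.15 m; q_1 = 0.175 × 0.34 × 0.15 = 0.008925 m³/s
w_2 = (0.76 − 0.26)/2 = 0.25 m; q_2 = 0.148 × 0.80 × 0.25 = 0.02960 m³/s
w_3 = (0.98 − 0.56)/2 = 0.21 m; q_3 = 0.211 × 1.33 × 0.21 = 0.05893 m³/s
w_4 = (1.31 − 0.76)/2 = 0.275 m; q_4 = 0.184 × 1.02 × 0.275 = 0.05161 m³/s
w_5 = (1.91 − 0.98)/2 = 0.465 m; q_5 = 0.218 × 1.65 × 0.465 = 0.1673 m³/s
w_6 = (2.65 − 1.31)/2 = 0.67 m; q_6 = 0.227 × 1.49 × 0.67 = 0.2266 m³/s
w_7 = (2.65 − 1.91)/2 = 0.37 m; q_7 = 0.093 × 0.32 × 0.37 = 0.01101 m³/s
Q = Σ qᵢ = 0.5540 m³/s
= 0.5540 × 3600 = 1994 m³/h

1990 m³/h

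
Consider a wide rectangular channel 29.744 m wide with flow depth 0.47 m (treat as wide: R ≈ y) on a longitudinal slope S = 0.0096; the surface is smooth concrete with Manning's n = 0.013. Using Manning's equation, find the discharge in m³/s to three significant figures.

A = b·y = 29.744 × 0.47 = 13.98 m²
Wide channel: R ≈ y = 0.47 m
Q = (1/n)·A·R^(2/3)·S^(1/2) = (1/0.013) × 13.98 × 0.4700^(2/3) × 0.0096^(1/2) = 63.69 m³/s

63.7 m³/s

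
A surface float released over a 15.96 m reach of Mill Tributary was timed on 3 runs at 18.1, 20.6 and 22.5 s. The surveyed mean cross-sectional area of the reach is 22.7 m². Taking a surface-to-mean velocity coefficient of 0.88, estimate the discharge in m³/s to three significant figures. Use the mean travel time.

t̄ = (18.1 + 20.6 + 22.5) / 3 = 20.4 s
v_surface = L / t̄ = 15.96 / 20.4 = 0.7824 m/s
v_mean = 0.88 × 0.7824 = 0.6885 m/s
Q = A × v_mean = 22.7 × 0.6885 = 15.63 m³/s

15.6 m³/s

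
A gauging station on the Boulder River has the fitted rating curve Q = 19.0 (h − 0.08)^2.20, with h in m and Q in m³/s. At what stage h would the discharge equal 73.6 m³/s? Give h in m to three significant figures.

1.93 m

h − h₀ = (Q/C)^(1/b) = (73.6/19.0)^(1/2.20) = 1.851 m
h = 0.08 + 1.851 = 1.931 m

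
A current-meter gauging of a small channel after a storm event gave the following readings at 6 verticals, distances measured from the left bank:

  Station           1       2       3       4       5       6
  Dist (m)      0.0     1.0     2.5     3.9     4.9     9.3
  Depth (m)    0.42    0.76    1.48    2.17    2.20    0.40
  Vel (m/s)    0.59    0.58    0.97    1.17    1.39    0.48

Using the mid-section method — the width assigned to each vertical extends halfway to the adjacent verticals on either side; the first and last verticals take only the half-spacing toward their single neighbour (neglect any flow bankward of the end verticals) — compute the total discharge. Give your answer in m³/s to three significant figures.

w_1 = (1.0 − 0.0)/2 = 0.5 m; q_1 = 0.59 × 0.42 × 0.5 = 0.1239 m³/s
w_2 = (2.5 − 0.0)/2 = 1.25 m; q_2 = 0.58 × 0.76 × 1.25 = 0.5510 m³/s
w_3 = (3.9 − 1.0)/2 = 1.45 m; q_3 = 0.97 × 1.48 × 1.45 = 2.082 m³/s
w_4 = (4.9 − 2.5)/2 = 1.2 m; q_4 = 1.17 × 2.17 × 1.2 = 3.047 m³/s
w_5 = (9.3 − 3.9)/2 = 2.7 m; q_5 = 1.39 × 2.20 × 2.7 = 8.257 m³/s
w_6 = (9.3 − 4.9)/2 = 2.2 m; q_6 = 0.48 × 0.40 × 2.2 = 0.4224 m³/s
Q = Σ qᵢ = 14.48 m³/s

14.5 m³/s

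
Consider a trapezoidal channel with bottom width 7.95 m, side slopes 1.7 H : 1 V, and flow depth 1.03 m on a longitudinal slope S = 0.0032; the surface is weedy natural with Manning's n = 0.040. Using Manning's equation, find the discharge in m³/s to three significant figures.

A = (b + z·y)·y = (7.95 + 1.7×1.03)×1.03 = 9.992 m²
P = b + 2y√(1+z²) = 7.95 + 2×1.03×√(1+1.7²) = 12.01 m
R = A/P = 9.992/12.01 = 0.8318 m
Q = (1/n)·A·R^(2/3)·S^(1/2) = (1/0.040) × 9.992 × 0.8318^(2/3) × 0.0032^(1/2) = 12.50 m³/s

12.5 m³/s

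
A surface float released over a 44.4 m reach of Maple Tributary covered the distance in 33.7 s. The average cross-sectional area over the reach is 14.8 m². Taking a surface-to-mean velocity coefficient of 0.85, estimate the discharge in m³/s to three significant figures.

16.6 m³/s

v_surface = L / t̄ = 44.4 / 33.7 = 1.318 m/s
v_mean = 0.85 × 1.318 = 1.120 m/s
Q = A × v_mean = 14.8 × 1.120 = 16.57 m³/s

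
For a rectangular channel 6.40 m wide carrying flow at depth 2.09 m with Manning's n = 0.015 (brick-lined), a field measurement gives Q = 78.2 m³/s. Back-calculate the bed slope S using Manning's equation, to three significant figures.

A = b·y = 6.40 × 2.09 = 13.38 m²
P = b + 2y = 6.40 + 2×2.09 = 10.58 m
R = A/P = 13.38/10.58 = 1.264 m
S = (Q·n / (1·A·R^(2/3)))² = (78.2×0.015 / (1×13.38×1.169))² = 0.005625

0.00563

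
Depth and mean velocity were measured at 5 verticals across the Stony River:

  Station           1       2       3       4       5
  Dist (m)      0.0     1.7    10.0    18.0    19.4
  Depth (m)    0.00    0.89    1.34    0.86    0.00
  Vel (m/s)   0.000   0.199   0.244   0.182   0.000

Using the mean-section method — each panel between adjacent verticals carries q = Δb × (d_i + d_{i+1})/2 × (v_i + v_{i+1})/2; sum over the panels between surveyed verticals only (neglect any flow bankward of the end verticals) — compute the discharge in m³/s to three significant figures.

4.05 m³/s

Panel 1-2: Δb = 1.7 m, d̄ = (0.00+0.89)/2 = 0.445, v̄ = (0.000+0.199)/2 = 0.0995 → q = 1.7×0.445×0.0995 = 0.07527 m³/s
Panel 2-3: Δb = 8.3 m, d̄ = (0.89+1.34)/2 = 1.115, v̄ = (0.199+0.244)/2 = 0.2215 → q = 8.3×1.115×0.2215 = 2.050 m³/s
Panel 3-4: Δb = 8 m, d̄ = (1.34+0.86)/2 = 1.1, v̄ = (0.244+0.182)/2 = 0.213 → q = 8×1.1×0.213 = 1.874 m³/s
Panel 4-5: Δb = 1.4 m, d̄ = (0.86+0.00)/2 = 0.43, v̄ = (0.182+0.000)/2 = 0.091 → q = 1.4×0.43×0.091 = 0.05478 m³/s
Q = Σ q = 4.054 m³/s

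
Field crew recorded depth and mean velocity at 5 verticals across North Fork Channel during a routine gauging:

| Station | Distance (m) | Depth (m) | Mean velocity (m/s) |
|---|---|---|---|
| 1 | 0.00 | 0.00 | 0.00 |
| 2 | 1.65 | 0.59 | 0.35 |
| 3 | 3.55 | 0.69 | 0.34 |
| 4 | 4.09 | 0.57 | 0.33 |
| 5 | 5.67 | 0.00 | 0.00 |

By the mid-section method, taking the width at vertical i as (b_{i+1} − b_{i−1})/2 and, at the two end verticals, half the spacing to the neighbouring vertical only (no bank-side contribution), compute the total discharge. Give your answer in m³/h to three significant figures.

3070 m³/h

w_2 = (3.55 − 0.00)/2 = 1.775 m; q_2 = 0.35 × 0.59 × 1.775 = 0.3665 m³/s
w_3 = (4.09 − 1.65)/2 = 1.22 m; q_3 = 0.34 × 0.69 × 1.22 = 0.2862 m³/s
w_4 = (5.67 − 3.55)/2 = 1.06 m; q_4 = 0.33 × 0.57 × 1.06 = 0.1994 m³/s
Stations 1, 5 contribute zero (depth or velocity is 0).
Q = Σ qᵢ = 0.8521 m³/s
= 0.8521 × 3600 = 3068 m³/h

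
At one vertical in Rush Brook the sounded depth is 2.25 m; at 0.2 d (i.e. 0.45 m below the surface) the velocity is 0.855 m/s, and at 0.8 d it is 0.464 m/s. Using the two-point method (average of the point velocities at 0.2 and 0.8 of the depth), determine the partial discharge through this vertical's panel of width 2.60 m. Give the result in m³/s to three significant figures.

3.86 m³/s

v̄ = (0.855 + 0.464) / 2 = 0.6595 m/s
q = v̄ × d × w = 0.6595 × 2.25 × 2.60 = 3.858 m³/s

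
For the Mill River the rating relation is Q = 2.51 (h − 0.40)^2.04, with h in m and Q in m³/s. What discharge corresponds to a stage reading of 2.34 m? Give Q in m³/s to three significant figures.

Q = 2.51 × (2.34 − 0.40)^2.04 = 2.51 × 1.94^2.04 = 9.700 m³/s

9.70 m³/s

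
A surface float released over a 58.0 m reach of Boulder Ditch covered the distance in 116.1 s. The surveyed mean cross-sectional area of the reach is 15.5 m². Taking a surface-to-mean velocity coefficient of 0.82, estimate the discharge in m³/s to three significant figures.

v_surface = L / t̄ = 58.0 / 116.1 = 0.4996 m/s
v_mean = 0.82 × 0.4996 = 0.4096 m/s
Q = A × v_mean = 15.5 × 0.4096 = 6.350 m³/s

6.35 m³/s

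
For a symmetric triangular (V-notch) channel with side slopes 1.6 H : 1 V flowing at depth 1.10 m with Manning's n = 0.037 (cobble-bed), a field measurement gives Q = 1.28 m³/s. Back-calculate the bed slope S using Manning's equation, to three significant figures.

0.00165

A = z·y² = 1.6×1.10² = 1.936 m²
P = 2y√(1+z²) = 2×1.10×√(1+1.6²) = 4.151 m
R = A/P = 1.936/4.151 = 0.4664 m
S = (Q·n / (1·A·R^(2/3)))² = (1.28×0.037 / (1×1.936×0.6014))² = 0.001655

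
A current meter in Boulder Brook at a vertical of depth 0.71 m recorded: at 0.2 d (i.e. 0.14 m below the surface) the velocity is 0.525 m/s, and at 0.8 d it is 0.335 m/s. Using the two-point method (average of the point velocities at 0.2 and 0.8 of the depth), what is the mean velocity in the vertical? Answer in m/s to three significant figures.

v̄ = (0.525 + 0.335) / 2 = 0.4300 m/s

0.430 m/s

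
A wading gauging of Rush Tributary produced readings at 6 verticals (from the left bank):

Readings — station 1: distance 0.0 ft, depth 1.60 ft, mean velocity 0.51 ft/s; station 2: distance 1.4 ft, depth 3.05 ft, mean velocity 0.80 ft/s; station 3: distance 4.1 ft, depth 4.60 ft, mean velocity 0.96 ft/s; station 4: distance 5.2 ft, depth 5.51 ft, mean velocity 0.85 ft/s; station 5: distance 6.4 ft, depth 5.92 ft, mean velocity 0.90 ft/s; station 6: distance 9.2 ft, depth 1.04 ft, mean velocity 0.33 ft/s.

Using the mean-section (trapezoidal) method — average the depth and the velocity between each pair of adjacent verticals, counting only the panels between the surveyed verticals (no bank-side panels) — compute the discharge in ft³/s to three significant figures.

28.2 ft³/s

Panel 1-2: Δb = 1.4 ft, d̄ = (1.60+3.05)/2 = 2.325, v̄ = (0.51+0.80)/2 = 0.655 → q = 1.4×2.325×0.655 = 2.132 ft³/s
Panel 2-3: Δb = 2.7 ft, d̄ = (3.05+4.60)/2 = 3.825, v̄ = (0.80+0.96)/2 = 0.88 → q = 2.7×3.825×0.88 = 9.088 ft³/s
Panel 3-4: Δb = 1.1 ft, d̄ = (4.60+5.51)/2 = 5.055, v̄ = (0.96+0.85)/2 = 0.905 → q = 1.1×5.055×0.905 = 5.032 ft³/s
Panel 4-5: Δb = 1.2 ft, d̄ = (5.51+5.92)/2 = 5.715, v̄ = (0.85+0.90)/2 = 0.875 → q = 1.2×5.715×0.875 = 6.001 ft³/s
Panel 5-6: Δb = 2.8 ft, d̄ = (5.92+1.04)/2 = 3.48, v̄ = (0.90+0.33)/2 = 0.615 → q = 2.8×3.48×0.615 = 5.993 ft³/s
Q = Σ q = 28.25 ft³/s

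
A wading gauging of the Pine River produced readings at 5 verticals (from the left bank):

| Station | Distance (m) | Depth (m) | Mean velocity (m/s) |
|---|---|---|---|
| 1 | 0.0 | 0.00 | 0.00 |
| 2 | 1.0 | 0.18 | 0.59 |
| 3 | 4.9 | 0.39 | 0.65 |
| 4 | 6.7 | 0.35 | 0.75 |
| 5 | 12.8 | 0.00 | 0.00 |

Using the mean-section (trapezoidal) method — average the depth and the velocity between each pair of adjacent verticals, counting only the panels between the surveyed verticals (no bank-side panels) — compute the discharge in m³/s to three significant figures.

Panel 1-2: Δb = 1 m, d̄ = (0.00+0.18)/2 = 0.09, v̄ = (0.00+0.59)/2 = 0.295 → q = 1×0.09×0.295 = 0.02655 m³/s
Panel 2-3: Δb = 3.9 m, d̄ = (0.18+0.39)/2 = 0.285, v̄ = (0.59+0.65)/2 = 0.62 → q = 3.9×0.285×0.62 = 0.6891 m³/s
Panel 3-4: Δb = 1.8 m, d̄ = (0.39+0.35)/2 = 0.37, v̄ = (0.65+0.75)/2 = 0.7 → q = 1.8×0.37×0.7 = 0.4662 m³/s
Panel 4-5: Δb = 6.1 m, d̄ = (0.35+0.00)/2 = 0.175, v̄ = (0.75+0.00)/2 = 0.375 → q = 6.1×0.175×0.375 = 0.4003 m³/s
Q = Σ q = 1.582 m³/s

1.58 m³/s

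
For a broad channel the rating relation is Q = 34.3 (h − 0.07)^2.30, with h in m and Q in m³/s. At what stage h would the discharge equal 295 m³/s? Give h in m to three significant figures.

h − h₀ = (Q/C)^(1/b) = (295/34.3)^(1/2.30) = 2.549 m
h = 0.07 + 2.549 = 2.619 m

2.62 m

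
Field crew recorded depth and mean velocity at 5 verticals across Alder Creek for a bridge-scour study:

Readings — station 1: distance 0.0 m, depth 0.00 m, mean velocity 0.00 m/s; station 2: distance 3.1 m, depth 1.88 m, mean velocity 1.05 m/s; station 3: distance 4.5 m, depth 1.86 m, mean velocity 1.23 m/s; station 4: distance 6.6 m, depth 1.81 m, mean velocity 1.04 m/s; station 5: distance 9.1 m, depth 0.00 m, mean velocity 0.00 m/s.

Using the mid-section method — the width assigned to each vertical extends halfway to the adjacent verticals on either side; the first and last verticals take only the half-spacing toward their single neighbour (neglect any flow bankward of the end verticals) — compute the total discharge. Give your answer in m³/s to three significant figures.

w_2 = (4.5 − 0.0)/2 = 2.25 m; q_2 = 1.05 × 1.88 × 2.25 = 4.442 m³/s
w_3 = (6.6 − 3.1)/2 = 1.75 m; q_3 = 1.23 × 1.86 × 1.75 = 4.004 m³/s
w_4 = (9.1 − 4.5)/2 = 2.3 m; q_4 = 1.04 × 1.81 × 2.3 = 4.330 m³/s
Stations 1, 5 contribute zero (depth or velocity is 0).
Q = Σ qᵢ = 12.77 m³/s

12.8 m³/s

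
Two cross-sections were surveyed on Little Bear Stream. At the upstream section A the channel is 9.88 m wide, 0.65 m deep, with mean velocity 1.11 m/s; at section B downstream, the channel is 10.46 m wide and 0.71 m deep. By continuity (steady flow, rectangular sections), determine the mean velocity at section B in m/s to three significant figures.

Q = A₁V₁ = (9.88×0.65) × 1.11 = 7.128 m³/s
A₂ = 10.46 × 0.71 = 7.427 m²
V₂ = Q/A₂ = 7.128/7.427 = 0.9598 m/s

0.960 m/s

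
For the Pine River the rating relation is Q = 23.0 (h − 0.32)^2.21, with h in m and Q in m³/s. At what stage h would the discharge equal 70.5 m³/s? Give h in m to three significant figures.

h − h₀ = (Q/C)^(1/b) = (70.5/23.0)^(1/2.21) = 1.660 m
h = 0.32 + 1.660 = 1.980 m

1.98 m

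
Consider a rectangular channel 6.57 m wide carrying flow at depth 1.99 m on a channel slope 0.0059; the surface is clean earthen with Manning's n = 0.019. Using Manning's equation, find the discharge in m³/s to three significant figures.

A = b·y = 6.57 × 1.99 = 13.07 m²
P = b + 2y = 6.57 + 2×1.99 = 10.55 m
R = A/P = 13.07/10.55 = 1.239 m
Q = (1/n)·A·R^(2/3)·S^(1/2) = (1/0.019) × 13.07 × 1.239^(2/3) × 0.0059^(1/2) = 60.98 m³/s

61.0 m³/s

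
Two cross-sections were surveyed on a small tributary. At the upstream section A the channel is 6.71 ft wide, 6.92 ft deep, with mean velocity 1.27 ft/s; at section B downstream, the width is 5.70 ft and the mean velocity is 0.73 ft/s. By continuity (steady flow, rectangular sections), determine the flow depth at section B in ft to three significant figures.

14.2 ft

Q = A₁V₁ = (6.71×6.92) × 1.27 = 58.97 ft³/s
d₂ = Q/(b₂ V₂) = 58.97/(5.70×0.73) = 14.17 ft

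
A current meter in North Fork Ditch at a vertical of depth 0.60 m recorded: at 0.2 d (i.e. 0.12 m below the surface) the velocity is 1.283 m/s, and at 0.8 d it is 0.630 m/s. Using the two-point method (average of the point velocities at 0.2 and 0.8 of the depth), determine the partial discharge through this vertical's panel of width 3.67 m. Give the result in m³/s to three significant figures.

v̄ = (1.283 + 0.630) / 2 = 0.9565 m/s
q = v̄ × d × w = 0.9565 × 0.60 × 3.67 = 2.106 m³/s

2.11 m³/s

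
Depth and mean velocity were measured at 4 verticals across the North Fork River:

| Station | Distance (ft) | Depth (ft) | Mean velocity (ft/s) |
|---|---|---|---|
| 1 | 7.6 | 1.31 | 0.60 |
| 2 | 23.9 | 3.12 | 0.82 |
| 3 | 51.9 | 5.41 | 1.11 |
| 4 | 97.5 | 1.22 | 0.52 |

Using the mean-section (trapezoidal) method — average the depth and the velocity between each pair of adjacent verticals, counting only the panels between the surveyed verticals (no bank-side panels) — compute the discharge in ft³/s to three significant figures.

Panel 1-2: Δb = 16.3 ft, d̄ = (1.31+3.12)/2 = 2.215, v̄ = (0.60+0.82)/2 = 0.71 → q = 16.3×2.215×0.71 = 25.63 ft³/s
Panel 2-3: Δb = 28 ft, d̄ = (3.12+5.41)/2 = 4.265, v̄ = (0.82+1.11)/2 = 0.965 → q = 28×4.265×0.965 = 115.2 ft³/s
Panel 3-4: Δb = 45.6 ft, d̄ = (5.41+1.22)/2 = 3.315, v̄ = (1.11+0.52)/2 = 0.815 → q = 45.6×3.315×0.815 = 123.2 ft³/s
Q = Σ q = 264.1 ft³/s

264 ft³/s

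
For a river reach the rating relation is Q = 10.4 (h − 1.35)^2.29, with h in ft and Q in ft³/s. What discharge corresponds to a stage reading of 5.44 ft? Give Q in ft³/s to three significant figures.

262 ft³/s

Q = 10.4 × (5.44 − 1.35)^2.29 = 10.4 × 4.09^2.29 = 261.7 ft³/s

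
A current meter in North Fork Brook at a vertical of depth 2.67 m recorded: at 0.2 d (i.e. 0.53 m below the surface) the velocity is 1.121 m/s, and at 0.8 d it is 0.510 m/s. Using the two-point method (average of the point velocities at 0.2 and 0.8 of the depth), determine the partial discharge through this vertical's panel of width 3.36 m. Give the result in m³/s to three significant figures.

7.32 m³/s

v̄ = (1.121 + 0.510) / 2 = 0.8155 m/s
q = v̄ × d × w = 0.8155 × 2.67 × 3.36 = 7.316 m³/s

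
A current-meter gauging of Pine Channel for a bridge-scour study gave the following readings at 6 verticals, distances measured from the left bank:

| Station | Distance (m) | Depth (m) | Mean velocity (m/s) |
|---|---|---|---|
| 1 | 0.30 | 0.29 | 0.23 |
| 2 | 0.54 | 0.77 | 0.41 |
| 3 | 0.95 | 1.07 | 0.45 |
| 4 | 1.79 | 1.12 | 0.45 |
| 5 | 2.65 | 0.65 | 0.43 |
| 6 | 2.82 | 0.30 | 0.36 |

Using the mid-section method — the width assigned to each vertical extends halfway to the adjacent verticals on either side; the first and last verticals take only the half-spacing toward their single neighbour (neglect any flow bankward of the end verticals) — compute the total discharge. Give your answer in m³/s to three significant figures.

0.993 m³/s

w_1 = (0.54 − 0.30)/2 = 0.12 m; q_1 = 0.23 × 0.29 × 0.12 = 0.008004 m³/s
w_2 = (0.95 − 0.30)/2 = 0.325 m; q_2 = 0.41 × 0.77 × 0.325 = 0.1026 m³/s
w_3 = (1.79 − 0.54)/2 = 0.625 m; q_3 = 0.45 × 1.07 × 0.625 = 0.3009 m³/s
w_4 = (2.65 − 0.95)/2 = 0.85 m; q_4 = 0.45 × 1.12 × 0.85 = 0.4284 m³/s
w_5 = (2.82 − 1.79)/2 = 0.515 m; q_5 = 0.43 × 0.65 × 0.515 = 0.1439 m³/s
w_6 = (2.82 − 2.65)/2 = 0.085 m; q_6 = 0.36 × 0.30 × 0.085 = 0.009180 m³/s
Q = Σ qᵢ = 0.9931 m³/s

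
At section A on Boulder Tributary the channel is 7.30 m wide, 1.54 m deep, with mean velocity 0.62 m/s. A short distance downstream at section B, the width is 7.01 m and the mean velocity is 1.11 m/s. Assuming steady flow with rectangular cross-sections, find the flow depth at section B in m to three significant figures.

0.896 m

Q = A₁V₁ = (7.30×1.54) × 0.62 = 6.970 m³/s
d₂ = Q/(b₂ V₂) = 6.970/(7.01×1.11) = 0.8958 m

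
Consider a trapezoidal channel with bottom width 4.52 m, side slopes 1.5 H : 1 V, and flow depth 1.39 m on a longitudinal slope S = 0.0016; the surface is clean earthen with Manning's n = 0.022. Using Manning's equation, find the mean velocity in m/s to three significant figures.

A = (b + z·y)·y = (4.52 + 1.5×1.39)×1.39 = 9.181 m²
P = b + 2y√(1+z²) = 4.52 + 2×1.39×√(1+1.5²) = 9.532 m
R = A/P = 9.181/9.532 = 0.9632 m
Q = (1/n)·A·R^(2/3)·S^(1/2) = (1/0.022) × 9.181 × 0.9632^(2/3) × 0.0016^(1/2) = 16.28 m³/s
V = Q/A = 16.28/9.181 = 1.773 m/s

1.77 m/s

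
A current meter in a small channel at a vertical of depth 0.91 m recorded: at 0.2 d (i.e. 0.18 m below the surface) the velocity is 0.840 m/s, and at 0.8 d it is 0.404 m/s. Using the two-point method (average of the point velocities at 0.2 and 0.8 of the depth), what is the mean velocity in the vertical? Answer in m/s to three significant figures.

0.622 m/s

v̄ = (0.840 + 0.404) / 2 = 0.6220 m/s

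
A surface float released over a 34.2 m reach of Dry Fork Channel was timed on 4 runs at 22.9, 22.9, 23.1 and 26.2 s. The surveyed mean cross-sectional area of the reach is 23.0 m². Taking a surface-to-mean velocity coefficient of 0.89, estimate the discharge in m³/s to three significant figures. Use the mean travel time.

t̄ = (22.9 + 22.9 + 23.1 + 26.2) / 4 = 23.775 s
v_surface = L / t̄ = 34.2 / 23.775 = 1.438 m/s
v_mean = 0.89 × 1.438 = 1.280 m/s
Q = A × v_mean = 23.0 × 1.280 = 29.45 m³/s

29.4 m³/s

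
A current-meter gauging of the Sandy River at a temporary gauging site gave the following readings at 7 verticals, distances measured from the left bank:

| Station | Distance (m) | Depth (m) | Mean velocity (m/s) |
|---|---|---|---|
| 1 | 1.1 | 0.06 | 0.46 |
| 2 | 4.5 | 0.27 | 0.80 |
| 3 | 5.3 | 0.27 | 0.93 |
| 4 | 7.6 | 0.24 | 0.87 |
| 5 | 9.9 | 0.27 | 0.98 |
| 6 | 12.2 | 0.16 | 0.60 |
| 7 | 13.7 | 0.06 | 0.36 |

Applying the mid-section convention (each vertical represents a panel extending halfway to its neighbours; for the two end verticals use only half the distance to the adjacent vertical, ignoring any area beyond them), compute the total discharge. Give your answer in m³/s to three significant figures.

w_1 = (4.5 − 1.1)/2 = 1.7 m; q_1 = 0.46 × 0.06 × 1.7 = 0.04692 m³/s
w_2 = (5.3 − 1.1)/2 = 2.1 m; q_2 = 0.80 × 0.27 × 2.1 = 0.4536 m³/s
w_3 = (7.6 − 4.5)/2 = 1.55 m; q_3 = 0.93 × 0.27 × 1.55 = 0.3892 m³/s
w_4 = (9.9 − 5.3)/2 = 2.3 m; q_4 = 0.87 × 0.24 × 2.3 = 0.4802 m³/s
w_5 = (12.2 − 7.6)/2 = 2.3 m; q_5 = 0.98 × 0.27 × 2.3 = 0.6086 m³/s
w_6 = (13.7 − 9.9)/2 = 1.9 m; q_6 = 0.60 × 0.16 × 1.9 = 0.1824 m³/s
w_7 = (13.7 − 12.2)/2 = 0.75 m; q_7 = 0.36 × 0.06 × 0.75 = 0.01620 m³/s
Q = Σ qᵢ = 2.177 m³/s

2.18 m³/s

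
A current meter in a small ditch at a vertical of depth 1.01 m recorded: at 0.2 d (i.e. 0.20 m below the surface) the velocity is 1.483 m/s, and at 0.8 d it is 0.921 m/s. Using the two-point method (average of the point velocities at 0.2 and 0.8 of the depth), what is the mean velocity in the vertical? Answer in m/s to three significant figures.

1.20 m/s

v̄ = (1.483 + 0.921) / 2 = 1.202 m/s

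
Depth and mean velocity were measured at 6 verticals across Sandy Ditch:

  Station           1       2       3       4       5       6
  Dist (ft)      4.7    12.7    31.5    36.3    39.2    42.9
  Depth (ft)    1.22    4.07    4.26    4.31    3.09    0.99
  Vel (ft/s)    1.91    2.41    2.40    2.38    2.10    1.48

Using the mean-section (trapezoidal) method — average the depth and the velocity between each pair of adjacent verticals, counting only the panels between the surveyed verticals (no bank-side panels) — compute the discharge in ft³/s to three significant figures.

321 ft³/s

Panel 1-2: Δb = 8 ft, d̄ = (1.22+4.07)/2 = 2.645, v̄ = (1.91+2.41)/2 = 2.16 → q = 8×2.645×2.16 = 45.71 ft³/s
Panel 2-3: Δb = 18.8 ft, d̄ = (4.07+4.26)/2 = 4.165, v̄ = (2.41+2.40)/2 = 2.405 → q = 18.8×4.165×2.405 = 188.3 ft³/s
Panel 3-4: Δb = 4.8 ft, d̄ = (4.26+4.31)/2 = 4.285, v̄ = (2.40+2.38)/2 = 2.39 → q = 4.8×4.285×2.39 = 49.16 ft³/s
Panel 4-5: Δb = 2.9 ft, d̄ = (4.31+3.09)/2 = 3.7, v̄ = (2.38+2.10)/2 = 2.24 → q = 2.9×3.7×2.24 = 24.04 ft³/s
Panel 5-6: Δb = 3.7 ft, d̄ = (3.09+0.99)/2 = 2.04, v̄ = (2.10+1.48)/2 = 1.79 → q = 3.7×2.04×1.79 = 13.51 ft³/s
Q = Σ q = 320.7 ft³/s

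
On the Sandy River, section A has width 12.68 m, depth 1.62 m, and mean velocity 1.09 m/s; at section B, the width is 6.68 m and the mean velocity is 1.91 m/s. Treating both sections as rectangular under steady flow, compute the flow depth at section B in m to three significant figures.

1.75 m

Q = A₁V₁ = (12.68×1.62) × 1.09 = 22.39 m³/s
d₂ = Q/(b₂ V₂) = 22.39/(6.68×1.91) = 1.755 m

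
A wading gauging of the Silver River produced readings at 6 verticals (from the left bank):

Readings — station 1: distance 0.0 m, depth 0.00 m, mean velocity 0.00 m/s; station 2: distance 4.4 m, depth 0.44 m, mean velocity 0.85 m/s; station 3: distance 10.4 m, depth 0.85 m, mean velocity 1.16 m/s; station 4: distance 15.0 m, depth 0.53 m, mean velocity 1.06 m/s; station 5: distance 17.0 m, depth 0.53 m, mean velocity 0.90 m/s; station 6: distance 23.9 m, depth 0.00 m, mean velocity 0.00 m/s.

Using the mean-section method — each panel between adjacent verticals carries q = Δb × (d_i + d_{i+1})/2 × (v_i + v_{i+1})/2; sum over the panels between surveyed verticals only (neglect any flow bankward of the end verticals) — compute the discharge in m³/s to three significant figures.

Panel 1-2: Δb = 4.4 m, d̄ = (0.00+0.44)/2 = 0.22, v̄ = (0.00+0.85)/2 = 0.425 → q = 4.4×0.22×0.425 = 0.4114 m³/s
Panel 2-3: Δb = 6 m, d̄ = (0.44+0.85)/2 = 0.645, v̄ = (0.85+1.16)/2 = 1.005 → q = 6×0.645×1.005 = 3.889 m³/s
Panel 3-4: Δb = 4.6 m, d̄ = (0.85+0.53)/2 = 0.69, v̄ = (1.16+1.06)/2 = 1.11 → q = 4.6×0.69×1.11 = 3.523 m³/s
Panel 4-5: Δb = 2 m, d̄ = (0.53+0.53)/2 = 0.53, v̄ = (1.06+0.90)/2 = 0.98 → q = 2×0.53×0.98 = 1.039 m³/s
Panel 5-6: Δb = 6.9 m, d̄ = (0.53+0.00)/2 = 0.265, v̄ = (0.90+0.00)/2 = 0.45 → q = 6.9×0.265×0.45 = 0.8228 m³/s
Q = Σ q = 9.686 m³/s

9.69 m³/s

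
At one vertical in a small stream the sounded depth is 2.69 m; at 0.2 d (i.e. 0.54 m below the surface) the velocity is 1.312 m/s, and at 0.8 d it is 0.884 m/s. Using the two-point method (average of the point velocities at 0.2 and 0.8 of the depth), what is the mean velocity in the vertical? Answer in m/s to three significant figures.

v̄ = (1.312 + 0.884) / 2 = 1.098 m/s

1.10 m/s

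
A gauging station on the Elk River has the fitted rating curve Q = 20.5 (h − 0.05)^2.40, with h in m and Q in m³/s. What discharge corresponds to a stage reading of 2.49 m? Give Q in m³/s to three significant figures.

Q = 20.5 × (2.49 − 0.05)^2.40 = 20.5 × 2.44^2.40 = 174.4 m³/s

174 m³/s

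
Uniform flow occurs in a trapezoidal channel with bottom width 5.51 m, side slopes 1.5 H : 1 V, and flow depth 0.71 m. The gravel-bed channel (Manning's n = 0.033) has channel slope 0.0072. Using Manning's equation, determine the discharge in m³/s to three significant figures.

8.33 m³/s

A = (b + z·y)·y = (5.51 + 1.5×0.71)×0.71 = 4.668 m²
P = b + 2y√(1+z²) = 5.51 + 2×0.71×√(1+1.5²) = 8.070 m
R = A/P = 4.668/8.070 = 0.5785 m
Q = (1/n)·A·R^(2/3)·S^(1/2) = (1/0.033) × 4.668 × 0.5785^(2/3) × 0.0072^(1/2) = 8.334 m³/s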